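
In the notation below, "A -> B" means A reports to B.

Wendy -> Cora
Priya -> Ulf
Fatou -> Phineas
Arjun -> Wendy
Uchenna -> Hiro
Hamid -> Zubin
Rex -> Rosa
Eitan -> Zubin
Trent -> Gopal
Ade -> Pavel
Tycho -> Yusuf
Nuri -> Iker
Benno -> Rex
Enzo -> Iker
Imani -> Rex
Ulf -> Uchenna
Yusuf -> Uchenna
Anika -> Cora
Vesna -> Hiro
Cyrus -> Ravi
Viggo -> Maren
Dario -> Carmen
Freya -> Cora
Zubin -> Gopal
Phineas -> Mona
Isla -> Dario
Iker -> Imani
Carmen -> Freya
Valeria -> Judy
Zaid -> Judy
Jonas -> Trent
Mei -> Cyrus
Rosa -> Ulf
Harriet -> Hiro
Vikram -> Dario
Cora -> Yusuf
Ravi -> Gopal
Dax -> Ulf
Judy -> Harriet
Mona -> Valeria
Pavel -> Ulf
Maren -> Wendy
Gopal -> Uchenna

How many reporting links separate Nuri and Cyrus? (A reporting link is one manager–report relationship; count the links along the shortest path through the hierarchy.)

Nuri is 6 levels below Uchenna, and Cyrus is 3 levels below Uchenna (their lowest common manager). The shortest path runs up from Nuri to Uchenna and back down to Cyrus: 6 + 3 = 9 links.

9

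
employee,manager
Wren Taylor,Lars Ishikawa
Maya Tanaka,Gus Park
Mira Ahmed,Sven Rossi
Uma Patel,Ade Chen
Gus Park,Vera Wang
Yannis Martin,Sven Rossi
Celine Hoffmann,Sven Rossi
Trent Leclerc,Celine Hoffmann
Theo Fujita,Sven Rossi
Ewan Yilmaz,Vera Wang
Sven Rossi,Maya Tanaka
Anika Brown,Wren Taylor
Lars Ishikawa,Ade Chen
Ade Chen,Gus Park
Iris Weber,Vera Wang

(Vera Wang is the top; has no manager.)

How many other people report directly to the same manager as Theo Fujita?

3

Theo Fujita reports to Sven Rossi. Sven Rossi's other direct reports are Celine Hoffmann, Yannis Martin, Mira Ahmed — 3 peers.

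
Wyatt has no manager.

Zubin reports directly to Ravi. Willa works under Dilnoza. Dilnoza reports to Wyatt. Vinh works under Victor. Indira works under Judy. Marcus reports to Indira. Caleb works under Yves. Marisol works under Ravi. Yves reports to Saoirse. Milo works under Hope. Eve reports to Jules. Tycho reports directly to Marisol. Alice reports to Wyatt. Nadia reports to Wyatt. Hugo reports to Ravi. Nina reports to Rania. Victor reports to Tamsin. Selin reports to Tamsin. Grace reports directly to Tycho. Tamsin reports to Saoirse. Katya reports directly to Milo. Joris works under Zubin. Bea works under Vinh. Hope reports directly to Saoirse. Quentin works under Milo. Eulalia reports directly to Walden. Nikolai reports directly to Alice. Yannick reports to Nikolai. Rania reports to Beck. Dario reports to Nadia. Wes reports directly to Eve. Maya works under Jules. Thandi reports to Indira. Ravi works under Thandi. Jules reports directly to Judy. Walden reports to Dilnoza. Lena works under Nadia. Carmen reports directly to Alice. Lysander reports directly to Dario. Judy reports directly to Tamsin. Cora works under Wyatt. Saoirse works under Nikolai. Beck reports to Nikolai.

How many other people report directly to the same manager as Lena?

Lena reports to Nadia. Nadia's other direct reports are Dario — 1 peer.

1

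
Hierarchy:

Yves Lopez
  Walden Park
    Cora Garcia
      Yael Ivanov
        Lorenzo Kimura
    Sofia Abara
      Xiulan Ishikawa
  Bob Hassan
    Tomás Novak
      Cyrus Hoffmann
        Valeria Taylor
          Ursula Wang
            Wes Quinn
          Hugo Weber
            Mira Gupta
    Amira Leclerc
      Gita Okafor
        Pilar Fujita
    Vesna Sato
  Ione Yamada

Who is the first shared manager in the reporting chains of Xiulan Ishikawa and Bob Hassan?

Yves Lopez

Xiulan Ishikawa's chain of managers is Sofia Abara, Walden Park, Yves Lopez. Bob Hassan's chain of managers is Yves Lopez. The first manager that appears in both chains is Yves Lopez.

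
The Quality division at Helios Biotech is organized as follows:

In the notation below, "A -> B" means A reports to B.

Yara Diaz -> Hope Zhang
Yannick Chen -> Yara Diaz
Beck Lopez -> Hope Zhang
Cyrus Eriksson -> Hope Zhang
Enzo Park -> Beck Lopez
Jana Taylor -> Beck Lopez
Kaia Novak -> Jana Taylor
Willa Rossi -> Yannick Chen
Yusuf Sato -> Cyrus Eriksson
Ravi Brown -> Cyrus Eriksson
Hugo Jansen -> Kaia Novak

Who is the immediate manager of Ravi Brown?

Cyrus Eriksson

Ravi Brown reports directly to Cyrus Eriksson.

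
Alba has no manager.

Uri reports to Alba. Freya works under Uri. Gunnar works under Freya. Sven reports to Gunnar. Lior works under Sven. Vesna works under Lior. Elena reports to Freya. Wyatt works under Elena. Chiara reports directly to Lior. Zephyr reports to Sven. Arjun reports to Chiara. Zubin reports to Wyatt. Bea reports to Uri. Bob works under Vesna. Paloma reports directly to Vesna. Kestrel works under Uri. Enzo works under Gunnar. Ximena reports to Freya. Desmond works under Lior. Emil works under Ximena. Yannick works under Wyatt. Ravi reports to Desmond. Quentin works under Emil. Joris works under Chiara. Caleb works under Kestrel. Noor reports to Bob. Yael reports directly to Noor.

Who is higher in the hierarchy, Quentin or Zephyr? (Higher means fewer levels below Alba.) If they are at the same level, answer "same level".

Both Quentin and Zephyr are 5 levels below Alba.

same level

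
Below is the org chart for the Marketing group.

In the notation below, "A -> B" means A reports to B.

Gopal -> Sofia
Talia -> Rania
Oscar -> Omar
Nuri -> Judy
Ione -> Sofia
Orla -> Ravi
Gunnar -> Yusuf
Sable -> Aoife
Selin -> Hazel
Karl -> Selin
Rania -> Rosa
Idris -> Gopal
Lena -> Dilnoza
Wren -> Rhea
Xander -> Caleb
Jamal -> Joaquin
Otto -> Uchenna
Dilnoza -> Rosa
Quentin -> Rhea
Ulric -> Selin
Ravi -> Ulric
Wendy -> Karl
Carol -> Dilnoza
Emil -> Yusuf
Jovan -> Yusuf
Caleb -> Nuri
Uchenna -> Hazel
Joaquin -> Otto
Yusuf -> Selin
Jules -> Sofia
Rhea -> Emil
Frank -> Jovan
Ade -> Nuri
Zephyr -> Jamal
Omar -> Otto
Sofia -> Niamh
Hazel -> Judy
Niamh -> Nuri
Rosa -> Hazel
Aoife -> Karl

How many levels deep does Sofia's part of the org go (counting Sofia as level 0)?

The longest chain under Sofia runs Sofia → Gopal → Idris, which is 2 levels below Sofia.

2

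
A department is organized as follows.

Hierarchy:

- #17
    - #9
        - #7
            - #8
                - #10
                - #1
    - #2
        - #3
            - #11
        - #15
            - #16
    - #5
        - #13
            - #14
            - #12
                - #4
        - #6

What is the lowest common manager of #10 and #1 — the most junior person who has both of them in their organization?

#10's chain of managers is #8, #7, #9, #17. #1's chain of managers is #8, #7, #9, #17. The first manager that appears in both chains is #8.

#8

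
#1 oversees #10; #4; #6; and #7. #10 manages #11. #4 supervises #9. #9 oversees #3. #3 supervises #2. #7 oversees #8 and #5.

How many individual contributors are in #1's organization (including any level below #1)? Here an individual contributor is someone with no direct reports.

The people in #1's organization with no one reporting to them are #5, #8, #6, #2, #11. That is 5.

5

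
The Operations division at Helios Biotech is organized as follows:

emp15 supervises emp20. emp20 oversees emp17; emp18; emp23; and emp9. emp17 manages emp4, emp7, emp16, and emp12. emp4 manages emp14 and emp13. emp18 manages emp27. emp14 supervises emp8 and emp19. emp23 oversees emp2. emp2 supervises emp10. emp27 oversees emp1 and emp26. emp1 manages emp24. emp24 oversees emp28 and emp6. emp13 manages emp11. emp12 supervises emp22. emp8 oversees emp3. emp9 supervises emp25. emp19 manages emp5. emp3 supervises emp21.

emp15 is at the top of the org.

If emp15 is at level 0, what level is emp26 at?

Chain from emp26 up to emp15: emp26 → emp27 → emp18 → emp20 → emp15. That is 4 steps up, so emp26 is 4 levels below emp15.

4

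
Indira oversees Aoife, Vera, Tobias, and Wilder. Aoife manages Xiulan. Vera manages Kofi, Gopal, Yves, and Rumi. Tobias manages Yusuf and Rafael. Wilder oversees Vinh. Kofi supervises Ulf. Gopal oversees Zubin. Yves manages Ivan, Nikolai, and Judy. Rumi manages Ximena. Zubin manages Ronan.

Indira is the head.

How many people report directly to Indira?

Indira directly manages Aoife, Vera, Tobias, Wilder. That is 4 direct reports.

4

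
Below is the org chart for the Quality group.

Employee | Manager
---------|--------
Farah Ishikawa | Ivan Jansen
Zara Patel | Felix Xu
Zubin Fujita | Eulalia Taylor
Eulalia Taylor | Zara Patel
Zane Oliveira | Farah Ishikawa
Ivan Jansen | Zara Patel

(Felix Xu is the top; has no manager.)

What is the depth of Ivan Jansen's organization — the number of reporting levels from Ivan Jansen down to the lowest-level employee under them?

2

The longest chain under Ivan Jansen runs Ivan Jansen → Farah Ishikawa → Zane Oliveira, which is 2 levels below Ivan Jansen.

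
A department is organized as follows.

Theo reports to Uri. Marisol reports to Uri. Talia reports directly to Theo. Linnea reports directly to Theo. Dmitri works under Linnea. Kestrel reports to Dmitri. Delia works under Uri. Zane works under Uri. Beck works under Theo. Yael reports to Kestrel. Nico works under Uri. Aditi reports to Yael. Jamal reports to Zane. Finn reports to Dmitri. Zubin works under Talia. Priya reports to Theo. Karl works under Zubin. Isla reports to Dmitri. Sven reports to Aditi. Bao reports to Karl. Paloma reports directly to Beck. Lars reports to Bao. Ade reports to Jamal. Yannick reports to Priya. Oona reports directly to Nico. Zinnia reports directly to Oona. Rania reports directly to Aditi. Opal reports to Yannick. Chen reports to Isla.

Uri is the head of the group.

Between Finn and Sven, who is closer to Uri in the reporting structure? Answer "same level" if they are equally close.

Finn

Finn is 4 levels below Uri; Sven is 7. Finn is higher.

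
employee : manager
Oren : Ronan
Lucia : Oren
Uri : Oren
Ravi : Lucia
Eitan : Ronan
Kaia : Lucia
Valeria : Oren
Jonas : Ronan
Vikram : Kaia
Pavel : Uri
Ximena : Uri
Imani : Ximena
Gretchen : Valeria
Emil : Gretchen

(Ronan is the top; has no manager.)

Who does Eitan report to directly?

Eitan reports directly to Ronan.

Ronan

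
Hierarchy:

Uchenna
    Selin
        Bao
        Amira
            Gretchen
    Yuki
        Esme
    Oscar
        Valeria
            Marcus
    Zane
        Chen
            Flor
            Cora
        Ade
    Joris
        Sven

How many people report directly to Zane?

2

Zane directly manages Chen, Ade. That is 2 direct reports.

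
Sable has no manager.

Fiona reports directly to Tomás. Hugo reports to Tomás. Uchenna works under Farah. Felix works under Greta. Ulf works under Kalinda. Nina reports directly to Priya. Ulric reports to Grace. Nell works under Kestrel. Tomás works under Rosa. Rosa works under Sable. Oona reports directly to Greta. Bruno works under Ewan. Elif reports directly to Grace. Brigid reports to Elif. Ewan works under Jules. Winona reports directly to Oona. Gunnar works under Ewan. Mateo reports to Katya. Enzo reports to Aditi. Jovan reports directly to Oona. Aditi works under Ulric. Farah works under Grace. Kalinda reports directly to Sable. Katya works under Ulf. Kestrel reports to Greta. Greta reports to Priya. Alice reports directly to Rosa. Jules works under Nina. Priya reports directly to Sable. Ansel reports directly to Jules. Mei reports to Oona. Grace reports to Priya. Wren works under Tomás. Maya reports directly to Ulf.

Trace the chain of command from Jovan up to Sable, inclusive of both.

Jovan reports to Oona. Oona reports to Greta. Greta reports to Priya. Priya reports to Sable. Sable is at the top.

Jovan -> Oona -> Greta -> Priya -> Sable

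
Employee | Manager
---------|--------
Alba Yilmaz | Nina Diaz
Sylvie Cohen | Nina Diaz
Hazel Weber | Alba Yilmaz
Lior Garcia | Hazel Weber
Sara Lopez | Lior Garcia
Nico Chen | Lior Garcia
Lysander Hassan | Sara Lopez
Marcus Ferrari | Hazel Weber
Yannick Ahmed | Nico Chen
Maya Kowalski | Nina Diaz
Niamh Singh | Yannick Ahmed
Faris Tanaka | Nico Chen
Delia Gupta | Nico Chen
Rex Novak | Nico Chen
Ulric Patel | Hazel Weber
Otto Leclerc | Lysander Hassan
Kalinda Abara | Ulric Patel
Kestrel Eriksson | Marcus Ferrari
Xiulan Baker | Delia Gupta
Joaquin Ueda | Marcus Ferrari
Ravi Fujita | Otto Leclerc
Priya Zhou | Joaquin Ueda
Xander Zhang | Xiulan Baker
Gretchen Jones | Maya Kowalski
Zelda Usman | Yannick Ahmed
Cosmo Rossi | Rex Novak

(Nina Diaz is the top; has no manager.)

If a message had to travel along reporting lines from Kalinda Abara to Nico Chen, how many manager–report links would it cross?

4

Kalinda Abara is 2 levels below Hazel Weber, and Nico Chen is 2 levels below Hazel Weber (their lowest common manager). The shortest path runs up from Kalinda Abara to Hazel Weber and back down to Nico Chen: 2 + 2 = 4 links.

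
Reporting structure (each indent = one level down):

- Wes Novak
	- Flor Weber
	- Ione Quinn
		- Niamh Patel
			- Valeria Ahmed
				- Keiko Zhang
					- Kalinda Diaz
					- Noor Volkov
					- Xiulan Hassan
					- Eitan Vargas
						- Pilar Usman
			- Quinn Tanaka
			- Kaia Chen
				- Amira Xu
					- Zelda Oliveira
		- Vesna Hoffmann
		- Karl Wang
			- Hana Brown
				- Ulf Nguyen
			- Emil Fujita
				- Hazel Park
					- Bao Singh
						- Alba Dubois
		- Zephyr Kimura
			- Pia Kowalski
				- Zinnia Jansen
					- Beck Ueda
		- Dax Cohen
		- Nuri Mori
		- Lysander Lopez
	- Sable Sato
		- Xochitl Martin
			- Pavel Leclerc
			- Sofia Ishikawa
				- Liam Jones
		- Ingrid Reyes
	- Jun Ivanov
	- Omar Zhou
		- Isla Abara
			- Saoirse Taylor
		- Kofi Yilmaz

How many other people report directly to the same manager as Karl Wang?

6

Karl Wang reports to Ione Quinn. Ione Quinn's other direct reports are Niamh Patel, Vesna Hoffmann, Zephyr Kimura, Dax Cohen, Nuri Mori, Lysander Lopez — 6 peers.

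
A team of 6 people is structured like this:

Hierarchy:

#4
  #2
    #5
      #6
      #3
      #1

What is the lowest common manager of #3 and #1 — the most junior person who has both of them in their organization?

#5

#3's chain of managers is #5, #2, #4. #1's chain of managers is #5, #2, #4. The first manager that appears in both chains is #5.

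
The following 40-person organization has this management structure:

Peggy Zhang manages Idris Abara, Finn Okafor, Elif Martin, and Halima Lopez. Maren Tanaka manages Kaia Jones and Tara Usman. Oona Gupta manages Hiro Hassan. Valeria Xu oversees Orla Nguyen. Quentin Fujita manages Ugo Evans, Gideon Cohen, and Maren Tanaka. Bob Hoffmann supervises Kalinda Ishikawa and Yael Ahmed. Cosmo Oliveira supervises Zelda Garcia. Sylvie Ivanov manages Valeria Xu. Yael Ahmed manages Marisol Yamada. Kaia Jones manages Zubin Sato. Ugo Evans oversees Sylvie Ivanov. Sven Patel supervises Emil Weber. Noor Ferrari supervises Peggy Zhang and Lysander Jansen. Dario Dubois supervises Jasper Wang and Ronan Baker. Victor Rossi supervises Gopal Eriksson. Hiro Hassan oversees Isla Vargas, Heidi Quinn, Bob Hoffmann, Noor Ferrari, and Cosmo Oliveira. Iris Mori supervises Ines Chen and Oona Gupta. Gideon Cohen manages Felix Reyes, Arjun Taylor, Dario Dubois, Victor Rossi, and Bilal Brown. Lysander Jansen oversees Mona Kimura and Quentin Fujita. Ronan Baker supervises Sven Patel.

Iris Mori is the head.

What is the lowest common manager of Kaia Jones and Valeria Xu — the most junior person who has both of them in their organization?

Kaia Jones's chain of managers is Maren Tanaka, Quentin Fujita, Lysander Jansen, Noor Ferrari, Hiro Hassan, Oona Gupta, Iris Mori. Valeria Xu's chain of managers is Sylvie Ivanov, Ugo Evans, Quentin Fujita, Lysander Jansen, Noor Ferrari, Hiro Hassan, Oona Gupta, Iris Mori. The first manager that appears in both chains is Quentin Fujita.

Quentin Fujita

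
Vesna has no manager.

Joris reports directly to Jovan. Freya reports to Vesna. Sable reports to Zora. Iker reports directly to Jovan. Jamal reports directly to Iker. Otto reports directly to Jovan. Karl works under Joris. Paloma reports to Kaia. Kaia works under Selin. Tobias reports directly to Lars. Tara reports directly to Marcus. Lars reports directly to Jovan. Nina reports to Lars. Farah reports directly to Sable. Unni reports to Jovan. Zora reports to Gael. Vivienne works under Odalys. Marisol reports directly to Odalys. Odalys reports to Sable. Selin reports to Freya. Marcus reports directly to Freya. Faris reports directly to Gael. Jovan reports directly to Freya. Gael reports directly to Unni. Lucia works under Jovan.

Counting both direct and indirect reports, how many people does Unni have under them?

8

Unni directly manages Gael. Under Gael: Faris, Zora, Sable, Farah, Odalys, Marisol, Vivienne (7). That's 8 in total.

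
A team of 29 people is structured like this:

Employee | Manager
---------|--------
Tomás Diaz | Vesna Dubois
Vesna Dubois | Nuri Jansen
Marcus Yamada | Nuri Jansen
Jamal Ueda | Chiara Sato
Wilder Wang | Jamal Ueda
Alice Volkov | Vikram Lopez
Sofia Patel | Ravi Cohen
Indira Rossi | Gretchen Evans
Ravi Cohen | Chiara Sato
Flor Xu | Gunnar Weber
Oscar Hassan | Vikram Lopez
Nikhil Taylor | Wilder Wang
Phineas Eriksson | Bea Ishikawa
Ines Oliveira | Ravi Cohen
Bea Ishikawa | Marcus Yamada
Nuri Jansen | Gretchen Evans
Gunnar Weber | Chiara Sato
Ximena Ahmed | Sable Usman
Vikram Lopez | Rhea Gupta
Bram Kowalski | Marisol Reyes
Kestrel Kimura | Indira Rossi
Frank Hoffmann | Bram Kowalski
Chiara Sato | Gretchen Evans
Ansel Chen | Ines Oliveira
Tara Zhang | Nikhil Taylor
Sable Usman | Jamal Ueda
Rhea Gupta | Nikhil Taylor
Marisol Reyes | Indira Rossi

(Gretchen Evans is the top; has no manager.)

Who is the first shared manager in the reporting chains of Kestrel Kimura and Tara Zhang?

Kestrel Kimura's chain of managers is Indira Rossi, Gretchen Evans. Tara Zhang's chain of managers is Nikhil Taylor, Wilder Wang, Jamal Ueda, Chiara Sato, Gretchen Evans. The first manager that appears in both chains is Gretchen Evans.

Gretchen Evans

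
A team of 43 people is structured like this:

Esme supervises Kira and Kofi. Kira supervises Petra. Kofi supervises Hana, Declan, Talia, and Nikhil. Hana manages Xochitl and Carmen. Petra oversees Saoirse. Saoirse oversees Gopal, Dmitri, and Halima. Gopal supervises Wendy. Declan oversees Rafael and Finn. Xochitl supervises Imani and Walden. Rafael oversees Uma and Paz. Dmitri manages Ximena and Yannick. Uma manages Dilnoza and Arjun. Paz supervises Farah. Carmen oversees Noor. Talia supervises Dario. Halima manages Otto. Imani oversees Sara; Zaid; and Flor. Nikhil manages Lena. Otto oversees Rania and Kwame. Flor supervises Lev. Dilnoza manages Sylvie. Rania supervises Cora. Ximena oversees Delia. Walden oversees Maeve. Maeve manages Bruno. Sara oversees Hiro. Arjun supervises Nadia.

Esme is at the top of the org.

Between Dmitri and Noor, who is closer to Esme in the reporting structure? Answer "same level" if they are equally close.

same level

Both Dmitri and Noor are 4 levels below Esme.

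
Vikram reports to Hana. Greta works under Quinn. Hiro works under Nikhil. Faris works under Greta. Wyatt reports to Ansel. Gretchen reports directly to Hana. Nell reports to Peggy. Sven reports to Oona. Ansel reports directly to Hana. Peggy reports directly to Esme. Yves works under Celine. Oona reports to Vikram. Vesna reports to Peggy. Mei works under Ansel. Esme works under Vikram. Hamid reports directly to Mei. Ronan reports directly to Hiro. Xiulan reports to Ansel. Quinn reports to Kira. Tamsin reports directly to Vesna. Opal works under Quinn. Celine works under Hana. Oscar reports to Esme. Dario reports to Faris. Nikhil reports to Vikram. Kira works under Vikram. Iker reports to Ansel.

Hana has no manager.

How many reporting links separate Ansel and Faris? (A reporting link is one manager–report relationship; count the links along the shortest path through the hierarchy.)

Ansel is 1 level below Hana, and Faris is 5 levels below Hana (their lowest common manager). The shortest path runs up from Ansel to Hana and back down to Faris: 1 + 5 = 6 links.

6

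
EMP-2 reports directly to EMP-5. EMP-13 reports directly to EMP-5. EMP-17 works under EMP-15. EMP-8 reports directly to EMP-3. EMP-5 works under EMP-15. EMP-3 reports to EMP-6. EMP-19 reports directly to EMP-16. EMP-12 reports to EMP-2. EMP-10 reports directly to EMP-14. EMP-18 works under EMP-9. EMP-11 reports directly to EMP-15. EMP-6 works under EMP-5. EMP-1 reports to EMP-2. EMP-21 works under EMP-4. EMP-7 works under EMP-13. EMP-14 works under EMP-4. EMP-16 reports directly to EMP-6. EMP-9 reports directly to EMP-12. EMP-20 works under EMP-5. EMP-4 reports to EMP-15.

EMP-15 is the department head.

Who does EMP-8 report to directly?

EMP-3

EMP-8 reports directly to EMP-3.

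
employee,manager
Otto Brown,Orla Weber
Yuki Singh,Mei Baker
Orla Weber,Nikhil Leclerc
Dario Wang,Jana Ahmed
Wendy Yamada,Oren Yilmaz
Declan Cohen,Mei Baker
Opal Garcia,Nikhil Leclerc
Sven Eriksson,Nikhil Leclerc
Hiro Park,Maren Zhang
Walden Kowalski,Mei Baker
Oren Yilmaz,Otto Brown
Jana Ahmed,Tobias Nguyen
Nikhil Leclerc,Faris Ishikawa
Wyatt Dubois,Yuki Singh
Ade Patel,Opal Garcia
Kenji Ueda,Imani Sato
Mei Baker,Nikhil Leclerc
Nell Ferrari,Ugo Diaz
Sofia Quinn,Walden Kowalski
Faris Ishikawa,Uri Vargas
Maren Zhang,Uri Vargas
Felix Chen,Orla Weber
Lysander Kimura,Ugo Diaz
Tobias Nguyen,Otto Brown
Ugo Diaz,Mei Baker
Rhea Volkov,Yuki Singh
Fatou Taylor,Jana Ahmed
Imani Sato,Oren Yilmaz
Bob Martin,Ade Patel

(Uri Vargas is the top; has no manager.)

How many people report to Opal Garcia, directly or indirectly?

2

Opal Garcia directly manages Ade Patel. Under Ade Patel: Bob Martin (1). That's 2 in total.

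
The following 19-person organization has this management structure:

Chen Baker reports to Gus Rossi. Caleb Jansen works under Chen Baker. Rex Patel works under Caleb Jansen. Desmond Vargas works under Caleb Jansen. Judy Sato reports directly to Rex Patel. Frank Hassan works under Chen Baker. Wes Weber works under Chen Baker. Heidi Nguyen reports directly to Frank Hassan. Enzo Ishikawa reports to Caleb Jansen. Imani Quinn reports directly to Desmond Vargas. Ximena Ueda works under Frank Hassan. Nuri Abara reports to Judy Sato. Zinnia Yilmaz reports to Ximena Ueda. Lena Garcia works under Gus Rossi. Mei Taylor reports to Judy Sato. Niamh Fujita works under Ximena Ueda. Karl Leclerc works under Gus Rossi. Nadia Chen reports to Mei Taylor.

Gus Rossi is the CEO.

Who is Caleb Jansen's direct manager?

Chen Baker

Caleb Jansen reports directly to Chen Baker.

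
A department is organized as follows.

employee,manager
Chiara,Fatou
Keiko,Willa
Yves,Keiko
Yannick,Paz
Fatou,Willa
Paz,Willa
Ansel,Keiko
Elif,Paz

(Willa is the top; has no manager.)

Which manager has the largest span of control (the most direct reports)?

Willa

Direct-report counts: Willa has 3; Fatou has 1; Keiko has 2; Paz has 2. The largest is 3, held by Willa.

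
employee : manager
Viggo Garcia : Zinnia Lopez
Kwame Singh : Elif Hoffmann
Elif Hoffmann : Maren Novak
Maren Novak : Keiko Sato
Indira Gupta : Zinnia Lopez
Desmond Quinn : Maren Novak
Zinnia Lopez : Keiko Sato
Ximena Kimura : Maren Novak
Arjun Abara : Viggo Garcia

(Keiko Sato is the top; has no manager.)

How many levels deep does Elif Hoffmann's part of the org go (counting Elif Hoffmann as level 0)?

The longest chain under Elif Hoffmann runs Elif Hoffmann → Kwame Singh, which is 1 level below Elif Hoffmann.

1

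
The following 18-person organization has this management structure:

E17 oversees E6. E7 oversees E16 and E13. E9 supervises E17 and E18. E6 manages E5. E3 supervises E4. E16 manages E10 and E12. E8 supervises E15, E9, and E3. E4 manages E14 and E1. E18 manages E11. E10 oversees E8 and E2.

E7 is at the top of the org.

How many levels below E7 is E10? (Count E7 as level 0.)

Chain from E10 up to E7: E10 → E16 → E7. That is 2 steps up, so E10 is 2 levels below E7.

2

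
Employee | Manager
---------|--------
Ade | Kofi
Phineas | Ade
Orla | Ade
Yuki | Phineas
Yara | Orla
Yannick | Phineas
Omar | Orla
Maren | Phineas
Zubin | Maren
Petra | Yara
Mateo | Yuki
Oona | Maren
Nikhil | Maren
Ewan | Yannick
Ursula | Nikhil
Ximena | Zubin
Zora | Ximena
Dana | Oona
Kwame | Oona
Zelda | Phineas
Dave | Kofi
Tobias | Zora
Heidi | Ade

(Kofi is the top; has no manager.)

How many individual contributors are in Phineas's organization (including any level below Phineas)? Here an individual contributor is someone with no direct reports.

The people in Phineas's organization with no one reporting to them are Zelda, Ursula, Kwame, Dana, Tobias, Ewan, Mateo. That is 7.

7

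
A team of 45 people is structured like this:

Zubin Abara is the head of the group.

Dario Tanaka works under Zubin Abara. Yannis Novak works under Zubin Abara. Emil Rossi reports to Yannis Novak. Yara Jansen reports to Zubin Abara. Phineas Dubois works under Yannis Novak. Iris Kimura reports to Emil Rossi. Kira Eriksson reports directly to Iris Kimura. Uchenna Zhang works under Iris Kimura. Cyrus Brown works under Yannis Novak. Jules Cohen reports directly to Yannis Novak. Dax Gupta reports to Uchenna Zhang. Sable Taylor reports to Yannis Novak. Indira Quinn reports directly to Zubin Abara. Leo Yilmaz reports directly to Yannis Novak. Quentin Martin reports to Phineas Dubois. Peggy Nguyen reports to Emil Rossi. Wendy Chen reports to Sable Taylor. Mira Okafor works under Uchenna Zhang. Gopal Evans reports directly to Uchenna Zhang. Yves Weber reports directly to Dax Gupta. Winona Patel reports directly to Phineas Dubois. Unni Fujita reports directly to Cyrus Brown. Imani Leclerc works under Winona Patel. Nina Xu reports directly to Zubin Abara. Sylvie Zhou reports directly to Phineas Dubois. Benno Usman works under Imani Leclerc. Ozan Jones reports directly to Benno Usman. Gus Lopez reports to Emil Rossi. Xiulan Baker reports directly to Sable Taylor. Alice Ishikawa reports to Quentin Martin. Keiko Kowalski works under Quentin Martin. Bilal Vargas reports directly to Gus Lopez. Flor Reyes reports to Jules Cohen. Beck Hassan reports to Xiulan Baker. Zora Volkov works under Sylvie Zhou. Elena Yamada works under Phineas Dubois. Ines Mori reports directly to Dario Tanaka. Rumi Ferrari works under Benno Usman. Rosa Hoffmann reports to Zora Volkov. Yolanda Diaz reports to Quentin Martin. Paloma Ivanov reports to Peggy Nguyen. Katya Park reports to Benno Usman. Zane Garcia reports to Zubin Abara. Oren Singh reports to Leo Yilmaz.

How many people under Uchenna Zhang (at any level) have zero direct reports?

The people in Uchenna Zhang's organization with no one reporting to them are Gopal Evans, Mira Okafor, Yves Weber. That is 3.

3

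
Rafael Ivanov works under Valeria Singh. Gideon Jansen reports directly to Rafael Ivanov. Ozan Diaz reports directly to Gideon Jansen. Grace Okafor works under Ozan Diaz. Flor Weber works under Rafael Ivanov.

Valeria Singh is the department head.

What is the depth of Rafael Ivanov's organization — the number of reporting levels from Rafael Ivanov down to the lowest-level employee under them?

The longest chain under Rafael Ivanov runs Rafael Ivanov → Gideon Jansen → Ozan Diaz → Grace Okafor, which is 3 levels below Rafael Ivanov.

3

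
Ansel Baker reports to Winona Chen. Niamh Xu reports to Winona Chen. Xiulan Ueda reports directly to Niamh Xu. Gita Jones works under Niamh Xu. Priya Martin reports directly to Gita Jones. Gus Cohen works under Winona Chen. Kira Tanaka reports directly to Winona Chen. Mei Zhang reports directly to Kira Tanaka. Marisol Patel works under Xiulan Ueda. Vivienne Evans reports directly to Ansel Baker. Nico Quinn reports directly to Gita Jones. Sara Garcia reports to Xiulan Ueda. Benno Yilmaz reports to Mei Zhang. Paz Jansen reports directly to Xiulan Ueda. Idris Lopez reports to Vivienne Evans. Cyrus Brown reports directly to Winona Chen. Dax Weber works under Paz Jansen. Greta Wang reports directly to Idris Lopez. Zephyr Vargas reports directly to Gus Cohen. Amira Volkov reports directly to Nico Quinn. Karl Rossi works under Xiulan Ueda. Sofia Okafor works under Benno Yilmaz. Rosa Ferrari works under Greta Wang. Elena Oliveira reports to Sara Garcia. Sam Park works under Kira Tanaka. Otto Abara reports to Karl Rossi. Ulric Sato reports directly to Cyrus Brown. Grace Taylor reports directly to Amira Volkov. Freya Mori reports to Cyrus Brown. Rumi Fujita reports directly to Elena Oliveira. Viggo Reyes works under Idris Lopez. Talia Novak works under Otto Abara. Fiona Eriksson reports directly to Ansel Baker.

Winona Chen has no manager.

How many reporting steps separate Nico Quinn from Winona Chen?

3

Chain from Nico Quinn up to Winona Chen: Nico Quinn → Gita Jones → Niamh Xu → Winona Chen. That is 3 steps up, so Nico Quinn is 3 levels below Winona Chen.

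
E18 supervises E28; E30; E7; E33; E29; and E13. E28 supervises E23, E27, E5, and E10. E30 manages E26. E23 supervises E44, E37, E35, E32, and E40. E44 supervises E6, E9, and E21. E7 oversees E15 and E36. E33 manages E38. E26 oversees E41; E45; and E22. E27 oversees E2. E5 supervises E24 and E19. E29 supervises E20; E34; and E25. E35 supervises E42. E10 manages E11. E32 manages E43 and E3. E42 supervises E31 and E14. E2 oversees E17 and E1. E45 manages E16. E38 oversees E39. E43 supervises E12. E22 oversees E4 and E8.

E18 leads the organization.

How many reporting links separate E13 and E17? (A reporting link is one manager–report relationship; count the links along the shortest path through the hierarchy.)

5

E13 is 1 level below E18, and E17 is 4 levels below E18 (their lowest common manager). The shortest path runs up from E13 to E18 and back down to E17: 1 + 4 = 5 links.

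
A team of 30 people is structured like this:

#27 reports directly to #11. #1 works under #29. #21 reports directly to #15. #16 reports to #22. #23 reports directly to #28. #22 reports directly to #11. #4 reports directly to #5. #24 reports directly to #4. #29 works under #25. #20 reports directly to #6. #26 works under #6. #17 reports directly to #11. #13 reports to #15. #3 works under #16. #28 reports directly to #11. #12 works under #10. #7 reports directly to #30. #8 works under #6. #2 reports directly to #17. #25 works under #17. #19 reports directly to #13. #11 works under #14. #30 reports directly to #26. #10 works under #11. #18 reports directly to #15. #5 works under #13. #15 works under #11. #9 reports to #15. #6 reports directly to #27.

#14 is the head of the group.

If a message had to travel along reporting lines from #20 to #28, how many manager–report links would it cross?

4

#20 is 3 levels below #11, and #28 is 1 level below #11 (their lowest common manager). The shortest path runs up from #20 to #11 and back down to #28: 3 + 1 = 4 links.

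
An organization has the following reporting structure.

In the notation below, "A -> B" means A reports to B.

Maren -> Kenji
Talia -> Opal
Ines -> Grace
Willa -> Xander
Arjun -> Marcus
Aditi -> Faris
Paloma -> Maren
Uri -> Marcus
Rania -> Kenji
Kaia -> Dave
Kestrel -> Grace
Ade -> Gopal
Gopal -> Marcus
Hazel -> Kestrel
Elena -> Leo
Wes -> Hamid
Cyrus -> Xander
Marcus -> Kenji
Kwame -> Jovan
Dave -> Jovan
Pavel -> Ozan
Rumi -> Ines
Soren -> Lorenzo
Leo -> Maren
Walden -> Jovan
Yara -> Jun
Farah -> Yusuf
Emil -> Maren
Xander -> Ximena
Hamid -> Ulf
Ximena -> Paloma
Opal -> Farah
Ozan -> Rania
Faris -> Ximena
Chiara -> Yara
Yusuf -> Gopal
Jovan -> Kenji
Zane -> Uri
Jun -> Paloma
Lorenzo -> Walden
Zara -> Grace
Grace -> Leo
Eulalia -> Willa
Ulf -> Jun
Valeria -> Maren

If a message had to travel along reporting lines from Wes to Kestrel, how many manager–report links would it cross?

8

Wes is 5 levels below Maren, and Kestrel is 3 levels below Maren (their lowest common manager). The shortest path runs up from Wes to Maren and back down to Kestrel: 5 + 3 = 8 links.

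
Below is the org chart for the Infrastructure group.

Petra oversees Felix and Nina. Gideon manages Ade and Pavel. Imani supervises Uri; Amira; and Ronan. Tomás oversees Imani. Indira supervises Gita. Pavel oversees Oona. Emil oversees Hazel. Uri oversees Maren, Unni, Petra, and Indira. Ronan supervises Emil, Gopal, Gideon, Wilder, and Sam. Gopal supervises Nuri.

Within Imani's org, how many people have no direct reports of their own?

The people in Imani's organization with no one reporting to them are Amira, Sam, Wilder, Oona, Ade, Nuri, Hazel, Gita, Nina, Felix, Unni, Maren. That is 12.

12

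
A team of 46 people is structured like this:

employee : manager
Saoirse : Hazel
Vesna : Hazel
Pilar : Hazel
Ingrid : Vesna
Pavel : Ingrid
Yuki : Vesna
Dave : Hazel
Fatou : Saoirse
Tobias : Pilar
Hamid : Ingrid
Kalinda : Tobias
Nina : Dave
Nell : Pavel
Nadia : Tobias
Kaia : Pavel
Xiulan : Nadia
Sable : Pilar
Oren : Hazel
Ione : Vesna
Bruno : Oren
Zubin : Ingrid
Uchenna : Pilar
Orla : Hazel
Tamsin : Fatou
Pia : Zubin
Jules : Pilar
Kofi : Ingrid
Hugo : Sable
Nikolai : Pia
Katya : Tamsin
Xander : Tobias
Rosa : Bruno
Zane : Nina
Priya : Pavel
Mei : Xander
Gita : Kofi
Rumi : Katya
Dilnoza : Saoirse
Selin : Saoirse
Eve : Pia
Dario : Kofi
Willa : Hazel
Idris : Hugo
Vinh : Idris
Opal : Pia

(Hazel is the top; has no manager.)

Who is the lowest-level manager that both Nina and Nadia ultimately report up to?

Hazel

Nina's chain of managers is Dave, Hazel. Nadia's chain of managers is Tobias, Pilar, Hazel. The first manager that appears in both chains is Hazel.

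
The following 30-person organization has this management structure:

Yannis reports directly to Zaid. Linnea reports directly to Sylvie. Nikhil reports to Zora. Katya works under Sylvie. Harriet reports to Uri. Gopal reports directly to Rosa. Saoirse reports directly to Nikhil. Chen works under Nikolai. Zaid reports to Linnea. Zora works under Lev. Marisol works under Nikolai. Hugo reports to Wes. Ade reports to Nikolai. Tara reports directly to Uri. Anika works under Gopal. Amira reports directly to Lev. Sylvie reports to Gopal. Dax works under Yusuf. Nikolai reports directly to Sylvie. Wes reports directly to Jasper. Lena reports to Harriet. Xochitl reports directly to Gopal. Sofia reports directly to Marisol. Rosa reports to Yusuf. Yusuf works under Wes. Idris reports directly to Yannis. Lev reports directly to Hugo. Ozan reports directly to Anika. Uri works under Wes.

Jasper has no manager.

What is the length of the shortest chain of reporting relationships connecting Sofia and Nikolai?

Sofia is in Nikolai's organization: the chain from Sofia up to Nikolai is Sofia → Marisol → Nikolai, which is 2 links.

2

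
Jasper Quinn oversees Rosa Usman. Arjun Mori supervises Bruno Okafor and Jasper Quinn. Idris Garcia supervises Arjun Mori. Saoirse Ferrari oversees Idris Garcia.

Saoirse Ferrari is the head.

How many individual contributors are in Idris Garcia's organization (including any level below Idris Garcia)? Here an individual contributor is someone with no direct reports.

2

The people in Idris Garcia's organization with no one reporting to them are Rosa Usman, Bruno Okafor. That is 2.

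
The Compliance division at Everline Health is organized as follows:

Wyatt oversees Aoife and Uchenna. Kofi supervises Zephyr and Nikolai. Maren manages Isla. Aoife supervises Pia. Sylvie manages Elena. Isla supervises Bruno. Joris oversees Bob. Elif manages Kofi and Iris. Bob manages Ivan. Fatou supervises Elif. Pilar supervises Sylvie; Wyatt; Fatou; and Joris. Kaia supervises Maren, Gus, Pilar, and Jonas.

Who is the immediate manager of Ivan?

Ivan reports directly to Bob.

Bob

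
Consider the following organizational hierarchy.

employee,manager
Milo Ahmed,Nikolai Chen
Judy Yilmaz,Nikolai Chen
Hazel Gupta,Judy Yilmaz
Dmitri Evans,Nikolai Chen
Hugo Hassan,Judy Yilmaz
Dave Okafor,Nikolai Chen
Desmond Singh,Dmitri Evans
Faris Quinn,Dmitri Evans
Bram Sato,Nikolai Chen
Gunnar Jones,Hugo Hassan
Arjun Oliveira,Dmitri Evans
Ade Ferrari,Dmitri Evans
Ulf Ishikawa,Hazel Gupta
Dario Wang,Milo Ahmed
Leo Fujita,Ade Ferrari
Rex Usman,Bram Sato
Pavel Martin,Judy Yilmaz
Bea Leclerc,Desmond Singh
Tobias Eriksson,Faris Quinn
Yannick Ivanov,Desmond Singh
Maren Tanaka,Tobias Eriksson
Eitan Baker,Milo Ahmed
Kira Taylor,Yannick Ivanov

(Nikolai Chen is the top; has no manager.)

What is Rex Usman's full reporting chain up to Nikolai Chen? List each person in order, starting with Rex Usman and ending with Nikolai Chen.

Rex Usman reports to Bram Sato. Bram Sato reports to Nikolai Chen. Nikolai Chen is at the top.

Rex Usman -> Bram Sato -> Nikolai Chen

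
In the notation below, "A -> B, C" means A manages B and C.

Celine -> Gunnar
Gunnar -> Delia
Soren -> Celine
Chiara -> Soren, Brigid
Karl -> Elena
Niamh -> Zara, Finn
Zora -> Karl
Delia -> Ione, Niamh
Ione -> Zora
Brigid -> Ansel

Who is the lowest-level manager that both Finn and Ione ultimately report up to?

Delia

Finn's chain of managers is Niamh, Delia, Gunnar, Celine, Soren, Chiara. Ione's chain of managers is Delia, Gunnar, Celine, Soren, Chiara. The first manager that appears in both chains is Delia.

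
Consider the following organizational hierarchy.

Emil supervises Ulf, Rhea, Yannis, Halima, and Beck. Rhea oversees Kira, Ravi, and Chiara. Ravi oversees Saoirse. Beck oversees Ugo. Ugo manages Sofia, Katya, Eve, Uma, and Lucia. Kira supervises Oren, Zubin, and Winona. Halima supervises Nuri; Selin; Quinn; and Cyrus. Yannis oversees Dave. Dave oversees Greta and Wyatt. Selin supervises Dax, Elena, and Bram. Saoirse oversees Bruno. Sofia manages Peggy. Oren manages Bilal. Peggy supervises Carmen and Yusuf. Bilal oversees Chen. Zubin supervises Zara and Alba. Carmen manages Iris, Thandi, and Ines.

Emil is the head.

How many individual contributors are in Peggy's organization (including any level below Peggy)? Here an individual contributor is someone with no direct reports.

The people in Peggy's organization with no one reporting to them are Yusuf, Thandi, Iris, Ines. That is 4.

4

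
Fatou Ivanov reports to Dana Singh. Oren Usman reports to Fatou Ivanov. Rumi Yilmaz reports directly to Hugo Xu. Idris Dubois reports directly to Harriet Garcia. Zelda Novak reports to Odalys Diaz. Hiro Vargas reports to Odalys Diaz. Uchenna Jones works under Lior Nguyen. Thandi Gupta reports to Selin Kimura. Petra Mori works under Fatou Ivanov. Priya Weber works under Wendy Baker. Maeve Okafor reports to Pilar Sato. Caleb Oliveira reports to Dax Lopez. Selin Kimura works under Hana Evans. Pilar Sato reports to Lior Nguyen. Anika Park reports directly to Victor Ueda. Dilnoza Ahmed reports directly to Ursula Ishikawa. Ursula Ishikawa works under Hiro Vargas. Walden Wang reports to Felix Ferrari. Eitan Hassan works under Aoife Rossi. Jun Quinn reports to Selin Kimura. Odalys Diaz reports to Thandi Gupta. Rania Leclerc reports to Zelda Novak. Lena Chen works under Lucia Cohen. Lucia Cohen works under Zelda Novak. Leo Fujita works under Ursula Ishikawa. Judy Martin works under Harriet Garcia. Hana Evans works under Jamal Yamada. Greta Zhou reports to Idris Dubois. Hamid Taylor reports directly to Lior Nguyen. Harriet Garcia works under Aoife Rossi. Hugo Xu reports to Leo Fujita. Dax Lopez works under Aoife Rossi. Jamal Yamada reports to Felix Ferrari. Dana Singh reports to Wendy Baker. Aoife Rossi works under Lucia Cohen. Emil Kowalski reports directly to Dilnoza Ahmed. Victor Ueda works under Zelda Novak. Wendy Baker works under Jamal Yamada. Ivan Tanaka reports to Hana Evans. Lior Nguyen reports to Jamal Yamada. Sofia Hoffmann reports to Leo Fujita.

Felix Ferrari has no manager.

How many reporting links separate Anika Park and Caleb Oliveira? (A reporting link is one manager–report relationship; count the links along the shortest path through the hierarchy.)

Anika Park is 2 levels below Zelda Novak, and Caleb Oliveira is 4 levels below Zelda Novak (their lowest common manager). The shortest path runs up from Anika Park to Zelda Novak and back down to Caleb Oliveira: 2 + 4 = 6 links.

6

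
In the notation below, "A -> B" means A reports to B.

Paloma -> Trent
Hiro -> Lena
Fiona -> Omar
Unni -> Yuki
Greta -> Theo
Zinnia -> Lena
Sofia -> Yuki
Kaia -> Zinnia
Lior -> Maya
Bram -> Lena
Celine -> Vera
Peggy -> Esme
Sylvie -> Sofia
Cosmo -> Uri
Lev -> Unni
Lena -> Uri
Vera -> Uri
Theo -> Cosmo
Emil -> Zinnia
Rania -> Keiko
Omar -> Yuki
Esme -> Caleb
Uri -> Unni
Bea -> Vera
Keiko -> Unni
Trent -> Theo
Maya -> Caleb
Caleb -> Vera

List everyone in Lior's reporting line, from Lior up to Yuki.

Lior -> Maya -> Caleb -> Vera -> Uri -> Unni -> Yuki

Lior reports to Maya. Maya reports to Caleb. Caleb reports to Vera. Vera reports to Uri. Uri reports to Unni. Unni reports to Yuki. Yuki is at the top.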